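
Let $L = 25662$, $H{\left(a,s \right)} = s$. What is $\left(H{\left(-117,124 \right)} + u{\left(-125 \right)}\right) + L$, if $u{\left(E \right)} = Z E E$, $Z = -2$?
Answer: $-5464$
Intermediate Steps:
$u{\left(E \right)} = - 2 E^{2}$ ($u{\left(E \right)} = - 2 E E = - 2 E^{2}$)
$\left(H{\left(-117,124 \right)} + u{\left(-125 \right)}\right) + L = \left(124 - 2 \left(-125\right)^{2}\right) + 25662 = \left(124 - 31250\right) + 25662 = -31126 + 25662 = -5464$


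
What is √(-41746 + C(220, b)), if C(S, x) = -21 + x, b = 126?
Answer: I*√41641 ≈ 204.06*I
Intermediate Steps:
√(-41746 + C(220, b)) = √(-41746 + (-21 + 126)) = √(-41746 + 105) = √(-41641) = I*√41641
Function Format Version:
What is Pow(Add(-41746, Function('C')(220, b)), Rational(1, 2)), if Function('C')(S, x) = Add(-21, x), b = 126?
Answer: Mul(I, Pow(41641, Rational(1, 2))) ≈ Mul(204.06, I)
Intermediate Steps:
Pow(Add(-41746, Function('C')(220, b)), Rational(1, 2)) = Pow(Add(-41746, Add(-21, 126)), Rational(1, 2)) = Pow(Add(-41746, 105), Rational(1, 2)) = Pow(-41641, Rational(1, 2)) = Mul(I, Pow(41641, Rational(1, 2)))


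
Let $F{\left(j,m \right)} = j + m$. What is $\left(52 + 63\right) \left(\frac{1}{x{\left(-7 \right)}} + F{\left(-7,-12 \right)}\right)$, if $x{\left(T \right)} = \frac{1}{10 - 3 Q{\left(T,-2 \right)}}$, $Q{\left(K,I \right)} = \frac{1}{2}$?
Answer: $- \frac{2415}{2} \approx -1207.5$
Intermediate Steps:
$Q{\left(K,I \right)} = \frac{1}{2}$
$x{\left(T \right)} = \frac{2}{17}$ ($x{\left(T \right)} = \frac{1}{10 - \frac{3}{2}} = \frac{1}{\frac{17}{2}} = \frac{2}{17}$)
$\left(52 + 63\right) \left(\frac{1}{x{\left(-7 \right)}} + F{\left(-7,-12 \right)}\right) = \left(52 + 63\right) \left(\frac{1}{\frac{2}{17}} - 19\right) = 115 \left(\frac{17}{2} - 19\right) = 115 \left(- \frac{21}{2}\right) = - \frac{2415}{2}$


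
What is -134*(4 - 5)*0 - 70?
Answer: -70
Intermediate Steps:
-134*(4 - 5)*0 - 70 = -(-134)*0 - 70 = -134*0 - 70 = 0 - 70 = -70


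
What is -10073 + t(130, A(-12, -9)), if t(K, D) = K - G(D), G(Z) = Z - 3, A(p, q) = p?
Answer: -9928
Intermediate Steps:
G(Z) = -3 + Z
t(K, D) = 3 + K - D (t(K, D) = K - (-3 + D) = K + (3 - D) = 3 + K - D)
-10073 + t(130, A(-12, -9)) = -10073 + (3 + 130 - 1*(-12)) = -10073 + (3 + 130 + 12) = -10073 + 145 = -9928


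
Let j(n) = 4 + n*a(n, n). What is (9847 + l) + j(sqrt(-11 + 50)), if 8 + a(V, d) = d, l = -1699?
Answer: 8191 - 8*sqrt(39) ≈ 8141.0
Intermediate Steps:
a(V, d) = -8 + d
j(n) = 4 + n*(-8 + n)
(9847 + l) + j(sqrt(-11 + 50)) = (9847 - 1699) + (4 + sqrt(-11 + 50)*(-8 + sqrt(-11 + 50))) = 8148 + (4 + sqrt(39)*(-8 + sqrt(39))) = 8152 + sqrt(39)*(-8 + sqrt(39))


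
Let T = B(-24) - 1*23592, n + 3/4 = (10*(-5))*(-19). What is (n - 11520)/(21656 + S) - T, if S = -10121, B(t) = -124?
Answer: 1094213957/46140 ≈ 23715.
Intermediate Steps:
n = 3797/4 (n = -3/4 + (10*(-5))*(-19) = -3/4 - 50*(-19) = -3/4 + 950 = 3797/4 ≈ 949.25)
T = -23716 (T = -124 - 1*23592 = -124 - 23592 = -23716)
(n - 11520)/(21656 + S) - T = (3797/4 - 11520)/(21656 - 10121) - 1*(-23716) = -42283/4/11535 + 23716 = -42283/4*1/11535 + 23716 = -42283/46140 + 23716 = 1094213957/46140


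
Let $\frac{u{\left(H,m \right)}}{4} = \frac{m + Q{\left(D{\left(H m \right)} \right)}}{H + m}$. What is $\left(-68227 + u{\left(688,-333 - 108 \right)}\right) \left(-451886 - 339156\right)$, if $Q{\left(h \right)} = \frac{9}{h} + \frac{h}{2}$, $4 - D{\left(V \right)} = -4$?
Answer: $\frac{13332073547625}{247} \approx 5.3976 \cdot 10^{10}$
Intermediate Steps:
$D{\left(V \right)} = 8$ ($D{\left(V \right)} = 4 - -4 = 4 + 4 = 8$)
$Q{\left(h \right)} = \frac{h}{2} + \frac{9}{h}$ ($Q{\left(h \right)} = \frac{9}{h} + h \frac{1}{2} = \frac{9}{h} + \frac{h}{2} = \frac{h}{2} + \frac{9}{h}$)
$u{\left(H,m \right)} = \frac{4 \left(\frac{41}{8} + m\right)}{H + m}$ ($u{\left(H,m \right)} = 4 \frac{m + \left(\frac{1}{2} \cdot 8 + \frac{9}{8}\right)}{H + m} = 4 \frac{m + \left(4 + 9 \cdot \frac{1}{8}\right)}{H + m} = 4 \frac{m + \left(4 + \frac{9}{8}\right)}{H + m} = 4 \frac{m + \frac{41}{8}}{H + m} = 4 \frac{\frac{41}{8} + m}{H + m} = \frac{4 \left(\frac{41}{8} + m\right)}{H + m}$)
$\left(-68227 + u{\left(688,-333 - 108 \right)}\right) \left(-451886 - 339156\right) = \left(-68227 + \frac{\frac{41}{2} + 4 \left(-333 - 108\right)}{688 - 441}\right) \left(-451886 - 339156\right) = \left(-68227 + \frac{\frac{41}{2} + 4 \left(-441\right)}{688 - 441}\right) \left(-791042\right) = \left(-68227 + \frac{\frac{41}{2} - 1764}{247}\right) \left(-791042\right) = \left(-68227 + \frac{1}{247} \left(- \frac{3487}{2}\right)\right) \left(-791042\right) = \left(-68227 - \frac{3487}{494}\right) \left(-791042\right) = \left(- \frac{33707625}{494}\right) \left(-791042\right) = \frac{13332073547625}{247}$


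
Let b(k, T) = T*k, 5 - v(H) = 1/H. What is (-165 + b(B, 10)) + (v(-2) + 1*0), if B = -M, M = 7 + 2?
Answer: -499/2 ≈ -249.50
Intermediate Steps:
M = 9
B = -9 (B = -1*9 = -9)
v(H) = 5 - 1/H
(-165 + b(B, 10)) + (v(-2) + 1*0) = (-165 + 10*(-9)) + ((5 - 1/(-2)) + 1*0) = (-165 - 90) + ((5 - 1*(-½)) + 0) = -255 + ((5 + ½) + 0) = -255 + (11/2 + 0) = -255 + 11/2 = -499/2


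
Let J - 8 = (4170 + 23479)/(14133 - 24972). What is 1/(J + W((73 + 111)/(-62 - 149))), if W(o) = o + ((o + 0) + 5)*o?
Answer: 482563119/471628991 ≈ 1.0232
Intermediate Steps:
W(o) = o + o*(5 + o) (W(o) = o + (o + 5)*o = o + (5 + o)*o = o + o*(5 + o))
J = 59063/10839 (J = 8 + (4170 + 23479)/(14133 - 24972) = 8 + 27649/(-10839) = 8 + 27649*(-1/10839) = 8 - 27649/10839 = 59063/10839 ≈ 5.4491)
1/(J + W((73 + 111)/(-62 - 149))) = 1/(59063/10839 + ((73 + 111)/(-62 - 149))*(6 + (73 + 111)/(-62 - 149))) = 1/(59063/10839 + (184/(-211))*(6 + 184/(-211))) = 1/(59063/10839 + (184*(-1/211))*(6 + 184*(-1/211))) = 1/(59063/10839 - 184*(6 - 184/211)/211) = 1/(59063/10839 - 184/211*1082/211) = 1/(59063/10839 - 199088/44521) = 1/(471628991/482563119) = 482563119/471628991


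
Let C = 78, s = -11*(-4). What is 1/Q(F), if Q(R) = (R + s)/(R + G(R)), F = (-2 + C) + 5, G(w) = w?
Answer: 162/125 ≈ 1.2960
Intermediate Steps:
s = 44
F = 81 (F = (-2 + 78) + 5 = 76 + 5 = 81)
Q(R) = (44 + R)/(2*R) (Q(R) = (R + 44)/(R + R) = (44 + R)/((2*R)) = (44 + R)*(1/(2*R)) = (44 + R)/(2*R))
1/Q(F) = 1/((½)*(44 + 81)/81) = 1/((½)*(1/81)*125) = 1/(125/162) = 162/125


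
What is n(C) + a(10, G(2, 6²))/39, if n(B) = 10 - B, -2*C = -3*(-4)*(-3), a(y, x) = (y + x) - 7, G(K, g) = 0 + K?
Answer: -307/39 ≈ -7.8718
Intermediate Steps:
G(K, g) = K
a(y, x) = -7 + x + y (a(y, x) = (x + y) - 7 = -7 + x + y)
C = 18 (C = -(-3*(-4))*(-3)/2 = -6*(-3) = -½*(-36) = 18)
n(C) + a(10, G(2, 6²))/39 = (10 - 1*18) + (-7 + 2 + 10)/39 = (10 - 18) + (1/39)*5 = -8 + 5/39 = -307/39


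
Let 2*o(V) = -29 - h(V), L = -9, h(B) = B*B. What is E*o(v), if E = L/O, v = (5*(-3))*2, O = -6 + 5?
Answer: -8361/2 ≈ -4180.5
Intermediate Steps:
h(B) = B²
O = -1
v = -30 (v = -15*2 = -30)
E = 9 (E = -9/(-1) = -9*(-1) = 9)
o(V) = -29/2 - V²/2 (o(V) = (-29 - V²)/2 = -29/2 - V²/2)
E*o(v) = 9*(-29/2 - ½*(-30)²) = 9*(-29/2 - ½*900) = 9*(-29/2 - 450) = 9*(-929/2) = -8361/2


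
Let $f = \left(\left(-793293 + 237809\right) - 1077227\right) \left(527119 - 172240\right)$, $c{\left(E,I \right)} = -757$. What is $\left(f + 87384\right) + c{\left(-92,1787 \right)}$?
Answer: $-579414760342$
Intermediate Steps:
$f = -579414846969$ ($f = \left(-555484 - 1077227\right) 354879 = \left(-1632711\right) 354879 = -579414846969$)
$\left(f + 87384\right) + c{\left(-92,1787 \right)} = \left(-579414846969 + 87384\right) - 757 = -579414759585 - 757 = -579414760342$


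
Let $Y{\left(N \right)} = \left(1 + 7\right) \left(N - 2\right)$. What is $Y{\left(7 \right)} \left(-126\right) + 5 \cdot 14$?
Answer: $-4970$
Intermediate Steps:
$Y{\left(N \right)} = -16 + 8 N$ ($Y{\left(N \right)} = 8 \left(-2 + N\right) = -16 + 8 N$)
$Y{\left(7 \right)} \left(-126\right) + 5 \cdot 14 = \left(-16 + 8 \cdot 7\right) \left(-126\right) + 5 \cdot 14 = \left(-16 + 56\right) \left(-126\right) + 70 = 40 \left(-126\right) + 70 = -5040 + 70 = -4970$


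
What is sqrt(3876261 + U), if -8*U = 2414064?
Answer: 3*sqrt(397167) ≈ 1890.6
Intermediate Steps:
U = -301758 (U = -1/8*2414064 = -301758)
sqrt(3876261 + U) = sqrt(3876261 - 301758) = sqrt(3574503) = 3*sqrt(397167)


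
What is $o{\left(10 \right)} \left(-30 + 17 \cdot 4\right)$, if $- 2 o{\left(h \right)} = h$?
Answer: $-190$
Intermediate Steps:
$o{\left(h \right)} = - \frac{h}{2}$
$o{\left(10 \right)} \left(-30 + 17 \cdot 4\right) = \left(- \frac{1}{2}\right) 10 \left(-30 + 17 \cdot 4\right) = - 5 \left(-30 + 68\right) = \left(-5\right) 38 = -190$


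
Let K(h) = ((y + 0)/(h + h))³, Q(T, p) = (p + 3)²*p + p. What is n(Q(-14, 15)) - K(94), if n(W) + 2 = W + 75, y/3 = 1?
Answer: 32877837029/6644672 ≈ 4948.0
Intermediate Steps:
y = 3 (y = 3*1 = 3)
Q(T, p) = p + p*(3 + p)² (Q(T, p) = (3 + p)²*p + p = p*(3 + p)² + p = p + p*(3 + p)²)
K(h) = 27/(8*h³) (K(h) = ((3 + 0)/(h + h))³ = (3/((2*h)))³ = (3*(1/(2*h)))³ = (3/(2*h))³ = 27/(8*h³))
n(W) = 73 + W (n(W) = -2 + (W + 75) = -2 + (75 + W) = 73 + W)
n(Q(-14, 15)) - K(94) = (73 + 15*(1 + (3 + 15)²)) - 27/(8*94³) = (73 + 15*(1 + 18²)) - 27/(8*830584) = (73 + 15*(1 + 324)) - 1*27/6644672 = (73 + 15*325) - 27/6644672 = (73 + 4875) - 27/6644672 = 4948 - 27/6644672 = 32877837029/6644672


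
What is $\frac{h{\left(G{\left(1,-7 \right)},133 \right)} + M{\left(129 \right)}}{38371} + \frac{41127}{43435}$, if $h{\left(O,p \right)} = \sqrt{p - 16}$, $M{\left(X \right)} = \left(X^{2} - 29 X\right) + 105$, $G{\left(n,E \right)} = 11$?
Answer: $\frac{2142956292}{1666644385} + \frac{3 \sqrt{13}}{38371} \approx 1.2861$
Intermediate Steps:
$M{\left(X \right)} = 105 + X^{2} - 29 X$
$h{\left(O,p \right)} = \sqrt{-16 + p}$
$\frac{h{\left(G{\left(1,-7 \right)},133 \right)} + M{\left(129 \right)}}{38371} + \frac{41127}{43435} = \frac{\sqrt{-16 + 133} + \left(105 + 129^{2} - 3741\right)}{38371} + \frac{41127}{43435} = \left(\sqrt{117} + \left(105 + 16641 - 3741\right)\right) \frac{1}{38371} + 41127 \cdot \frac{1}{43435} = \left(3 \sqrt{13} + 13005\right) \frac{1}{38371} + \frac{41127}{43435} = \left(13005 + 3 \sqrt{13}\right) \frac{1}{38371} + \frac{41127}{43435} = \left(\frac{13005}{38371} + \frac{3 \sqrt{13}}{38371}\right) + \frac{41127}{43435} = \frac{2142956292}{1666644385} + \frac{3 \sqrt{13}}{38371}$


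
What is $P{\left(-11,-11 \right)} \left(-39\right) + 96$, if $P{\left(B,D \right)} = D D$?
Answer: $-4623$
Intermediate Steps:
$P{\left(B,D \right)} = D^{2}$
$P{\left(-11,-11 \right)} \left(-39\right) + 96 = \left(-11\right)^{2} \left(-39\right) + 96 = 121 \left(-39\right) + 96 = -4719 + 96 = -4623$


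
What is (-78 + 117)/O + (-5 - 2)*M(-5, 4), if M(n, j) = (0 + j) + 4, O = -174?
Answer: -3261/58 ≈ -56.224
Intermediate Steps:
M(n, j) = 4 + j (M(n, j) = j + 4 = 4 + j)
(-78 + 117)/O + (-5 - 2)*M(-5, 4) = (-78 + 117)/(-174) + (-5 - 2)*(4 + 4) = -1/174*39 - 7*8 = -13/58 - 56 = -3261/58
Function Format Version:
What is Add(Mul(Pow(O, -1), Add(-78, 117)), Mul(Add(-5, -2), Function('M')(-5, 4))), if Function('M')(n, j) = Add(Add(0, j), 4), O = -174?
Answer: Rational(-3261, 58) ≈ -56.224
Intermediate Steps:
Function('M')(n, j) = Add(4, j) (Function('M')(n, j) = Add(j, 4) = Add(4, j))
Add(Mul(Pow(O, -1), Add(-78, 117)), Mul(Add(-5, -2), Function('M')(-5, 4))) = Add(Mul(Pow(-174, -1), Add(-78, 117)), Mul(Add(-5, -2), Add(4, 4))) = Add(Mul(Rational(-1, 174), 39), Mul(-7, 8)) = Add(Rational(-13, 58), -56) = Rational(-3261, 58)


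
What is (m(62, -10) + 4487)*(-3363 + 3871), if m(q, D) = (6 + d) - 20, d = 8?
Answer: 2276348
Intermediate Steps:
m(q, D) = -6 (m(q, D) = (6 + 8) - 20 = 14 - 20 = -6)
(m(62, -10) + 4487)*(-3363 + 3871) = (-6 + 4487)*(-3363 + 3871) = 4481*508 = 2276348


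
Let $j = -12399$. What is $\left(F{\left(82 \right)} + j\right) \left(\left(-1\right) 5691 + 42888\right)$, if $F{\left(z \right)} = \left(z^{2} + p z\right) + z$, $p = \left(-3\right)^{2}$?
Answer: $-180591435$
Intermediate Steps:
$p = 9$
$F{\left(z \right)} = z^{2} + 10 z$ ($F{\left(z \right)} = \left(z^{2} + 9 z\right) + z = z^{2} + 10 z$)
$\left(F{\left(82 \right)} + j\right) \left(\left(-1\right) 5691 + 42888\right) = \left(82 \left(10 + 82\right) - 12399\right) \left(\left(-1\right) 5691 + 42888\right) = \left(82 \cdot 92 - 12399\right) \left(-5691 + 42888\right) = \left(7544 - 12399\right) 37197 = \left(-4855\right) 37197 = -180591435$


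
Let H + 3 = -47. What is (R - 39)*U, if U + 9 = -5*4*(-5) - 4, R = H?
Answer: -7743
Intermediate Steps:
H = -50 (H = -3 - 47 = -50)
R = -50
U = 87 (U = -9 + (-5*4*(-5) - 4) = -9 + (-20*(-5) - 4) = -9 + (100 - 4) = -9 + 96 = 87)
(R - 39)*U = (-50 - 39)*87 = -89*87 = -7743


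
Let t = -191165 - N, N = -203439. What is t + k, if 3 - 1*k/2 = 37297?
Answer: -62314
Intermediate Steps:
k = -74588 (k = 6 - 2*37297 = 6 - 74594 = -74588)
t = 12274 (t = -191165 - 1*(-203439) = -191165 + 203439 = 12274)
t + k = 12274 - 74588 = -62314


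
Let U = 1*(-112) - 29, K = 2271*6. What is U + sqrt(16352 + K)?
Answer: -141 + sqrt(29978) ≈ 32.142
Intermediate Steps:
K = 13626
U = -141 (U = -112 - 29 = -141)
U + sqrt(16352 + K) = -141 + sqrt(16352 + 13626) = -141 + sqrt(29978)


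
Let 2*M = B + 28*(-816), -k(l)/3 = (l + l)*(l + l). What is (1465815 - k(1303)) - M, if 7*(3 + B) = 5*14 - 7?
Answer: 21850944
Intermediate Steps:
B = 6 (B = -3 + (5*14 - 7)/7 = -3 + (70 - 7)/7 = -3 + (1/7)*63 = -3 + 9 = 6)
k(l) = -12*l**2 (k(l) = -3*(l + l)*(l + l) = -3*2*l*2*l = -12*l**2)
M = -11421 (M = (6 + 28*(-816))/2 = (6 - 22848)/2 = (1/2)*(-22842) = -11421)
(1465815 - k(1303)) - M = (1465815 - (-12)*1303**2) - 1*(-11421) = (1465815 - (-12)*1697809) + 11421 = (1465815 - 1*(-20373708)) + 11421 = (1465815 + 20373708) + 11421 = 21839523 + 11421 = 21850944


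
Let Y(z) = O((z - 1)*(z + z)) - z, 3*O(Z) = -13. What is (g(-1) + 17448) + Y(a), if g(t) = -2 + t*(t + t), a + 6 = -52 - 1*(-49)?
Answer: 52358/3 ≈ 17453.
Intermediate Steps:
O(Z) = -13/3 (O(Z) = (⅓)*(-13) = -13/3)
a = -9 (a = -6 + (-52 - 1*(-49)) = -6 + (-52 + 49) = -6 - 3 = -9)
Y(z) = -13/3 - z
g(t) = -2 + 2*t² (g(t) = -2 + t*(2*t) = -2 + 2*t²)
(g(-1) + 17448) + Y(a) = ((-2 + 2*(-1)²) + 17448) + (-13/3 - 1*(-9)) = ((-2 + 2*1) + 17448) + (-13/3 + 9) = ((-2 + 2) + 17448) + 14/3 = (0 + 17448) + 14/3 = 17448 + 14/3 = 52358/3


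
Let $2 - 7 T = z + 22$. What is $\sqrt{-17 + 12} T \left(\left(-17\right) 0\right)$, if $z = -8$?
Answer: $0$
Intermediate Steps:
$T = - \frac{12}{7}$ ($T = \frac{2}{7} - \frac{-8 + 22}{7} = \frac{2}{7} - 2 = - \frac{12}{7} \approx -1.7143$)
$\sqrt{-17 + 12} T \left(\left(-17\right) 0\right) = \sqrt{-17 + 12} \left(- \frac{12}{7}\right) \left(\left(-17\right) 0\right) = \sqrt{-5} \left(- \frac{12}{7}\right) 0 = i \sqrt{5} \left(- \frac{12}{7}\right) 0 = - \frac{12 i \sqrt{5}}{7} \cdot 0 = 0$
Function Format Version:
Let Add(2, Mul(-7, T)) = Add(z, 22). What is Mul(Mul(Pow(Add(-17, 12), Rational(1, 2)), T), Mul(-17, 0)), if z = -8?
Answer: 0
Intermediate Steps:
T = Rational(-12, 7) (T = Add(Rational(2, 7), Mul(Rational(-1, 7), Add(-8, 22))) = Add(Rational(2, 7), Mul(Rational(-1, 7), 14)) = Add(Rational(2, 7), -2) = Rational(-12, 7) ≈ -1.7143)
Mul(Mul(Pow(Add(-17, 12), Rational(1, 2)), T), Mul(-17, 0)) = Mul(Mul(Pow(Add(-17, 12), Rational(1, 2)), Rational(-12, 7)), Mul(-17, 0)) = Mul(Mul(Pow(-5, Rational(1, 2)), Rational(-12, 7)), 0) = Mul(Mul(Mul(I, Pow(5, Rational(1, 2))), Rational(-12, 7)), 0) = Mul(Mul(Rational(-12, 7), I, Pow(5, Rational(1, 2))), 0) = 0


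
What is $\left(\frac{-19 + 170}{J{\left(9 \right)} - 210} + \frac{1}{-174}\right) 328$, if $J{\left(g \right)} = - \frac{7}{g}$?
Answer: $- \frac{39091532}{165039} \approx -236.86$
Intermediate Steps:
$\left(\frac{-19 + 170}{J{\left(9 \right)} - 210} + \frac{1}{-174}\right) 328 = \left(\frac{-19 + 170}{- \frac{7}{9} - 210} + \frac{1}{-174}\right) 328 = \left(\frac{151}{\left(-7\right) \frac{1}{9} - 210} - \frac{1}{174}\right) 328 = \left(\frac{151}{- \frac{7}{9} - 210} - \frac{1}{174}\right) 328 = \left(\frac{151}{- \frac{1897}{9}} - \frac{1}{174}\right) 328 = \left(151 \left(- \frac{9}{1897}\right) - \frac{1}{174}\right) 328 = \left(- \frac{1359}{1897} - \frac{1}{174}\right) 328 = \left(- \frac{238363}{330078}\right) 328 = - \frac{39091532}{165039}$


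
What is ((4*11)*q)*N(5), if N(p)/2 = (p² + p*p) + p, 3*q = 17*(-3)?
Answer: -82280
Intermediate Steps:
q = -17 (q = (17*(-3))/3 = (⅓)*(-51) = -17)
N(p) = 2*p + 4*p² (N(p) = 2*((p² + p*p) + p) = 2*((p² + p²) + p) = 2*(2*p² + p) = 2*(p + 2*p²) = 2*p + 4*p²)
((4*11)*q)*N(5) = ((4*11)*(-17))*(2*5*(1 + 2*5)) = (44*(-17))*(2*5*(1 + 10)) = -1496*5*11 = -748*110 = -82280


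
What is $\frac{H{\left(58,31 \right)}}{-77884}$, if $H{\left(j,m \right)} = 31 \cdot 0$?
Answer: $0$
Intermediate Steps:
$H{\left(j,m \right)} = 0$
$\frac{H{\left(58,31 \right)}}{-77884} = \frac{0}{-77884} = 0 \left(- \frac{1}{77884}\right) = 0$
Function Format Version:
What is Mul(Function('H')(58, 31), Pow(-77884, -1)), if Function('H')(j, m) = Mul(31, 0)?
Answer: 0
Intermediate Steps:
Function('H')(j, m) = 0
Mul(Function('H')(58, 31), Pow(-77884, -1)) = Mul(0, Pow(-77884, -1)) = Mul(0, Rational(-1, 77884)) = 0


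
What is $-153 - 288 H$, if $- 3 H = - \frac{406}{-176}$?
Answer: $\frac{753}{11} \approx 68.455$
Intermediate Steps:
$H = - \frac{203}{264}$ ($H = - \frac{\left(-406\right) \frac{1}{-176}}{3} = - \frac{\left(-406\right) \left(- \frac{1}{176}\right)}{3} = \left(- \frac{1}{3}\right) \frac{203}{88} = - \frac{203}{264} \approx -0.76894$)
$-153 - 288 H = -153 - - \frac{2436}{11} = -153 + \frac{2436}{11} = \frac{753}{11}$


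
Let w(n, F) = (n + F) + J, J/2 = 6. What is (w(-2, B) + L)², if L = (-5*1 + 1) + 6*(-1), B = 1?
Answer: 1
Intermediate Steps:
J = 12 (J = 2*6 = 12)
w(n, F) = 12 + F + n (w(n, F) = (n + F) + 12 = (F + n) + 12 = 12 + F + n)
L = -10 (L = (-5 + 1) - 6 = -4 - 6 = -10)
(w(-2, B) + L)² = ((12 + 1 - 2) - 10)² = (11 - 10)² = 1² = 1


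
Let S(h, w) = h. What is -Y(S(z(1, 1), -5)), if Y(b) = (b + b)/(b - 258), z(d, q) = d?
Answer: 2/257 ≈ 0.0077821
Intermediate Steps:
Y(b) = 2*b/(-258 + b) (Y(b) = (2*b)/(-258 + b) = 2*b/(-258 + b))
-Y(S(z(1, 1), -5)) = -2/(-258 + 1) = -2/(-257) = -2*(-1)/257 = -1*(-2/257) = 2/257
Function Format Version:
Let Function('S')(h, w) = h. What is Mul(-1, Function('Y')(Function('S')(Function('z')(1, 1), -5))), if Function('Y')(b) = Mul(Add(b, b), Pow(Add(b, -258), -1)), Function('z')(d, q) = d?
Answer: Rational(2, 257) ≈ 0.0077821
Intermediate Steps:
Function('Y')(b) = Mul(2, b, Pow(Add(-258, b), -1)) (Function('Y')(b) = Mul(Mul(2, b), Pow(Add(-258, b), -1)) = Mul(2, b, Pow(Add(-258, b), -1)))
Mul(-1, Function('Y')(Function('S')(Function('z')(1, 1), -5))) = Mul(-1, Mul(2, 1, Pow(Add(-258, 1), -1))) = Mul(-1, Mul(2, 1, Pow(-257, -1))) = Mul(-1, Mul(2, 1, Rational(-1, 257))) = Mul(-1, Rational(-2, 257)) = Rational(2, 257)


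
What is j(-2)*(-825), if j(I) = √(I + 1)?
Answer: -825*I ≈ -825.0*I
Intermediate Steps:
j(I) = √(1 + I)
j(-2)*(-825) = √(1 - 2)*(-825) = √(-1)*(-825) = I*(-825) = -825*I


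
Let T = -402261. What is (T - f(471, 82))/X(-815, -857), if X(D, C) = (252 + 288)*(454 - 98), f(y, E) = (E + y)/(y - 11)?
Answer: -185040613/88430400 ≈ -2.0925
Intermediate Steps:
f(y, E) = (E + y)/(-11 + y)
X(D, C) = 192240 (X(D, C) = 540*356 = 192240)
(T - f(471, 82))/X(-815, -857) = (-402261 - (82 + 471)/(-11 + 471))/192240 = (-402261 - 553/460)*(1/192240) = -185040613/460*1/192240 = -185040613/88430400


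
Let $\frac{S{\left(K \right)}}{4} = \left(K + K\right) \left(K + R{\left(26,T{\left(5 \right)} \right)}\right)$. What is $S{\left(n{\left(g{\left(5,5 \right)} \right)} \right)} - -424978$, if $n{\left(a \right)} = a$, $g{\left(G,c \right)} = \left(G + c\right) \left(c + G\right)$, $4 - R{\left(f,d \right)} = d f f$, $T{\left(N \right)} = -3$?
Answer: $2130578$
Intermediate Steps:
$R{\left(f,d \right)} = 4 - d f^{2}$ ($R{\left(f,d \right)} = 4 - d f f = 4 - d f^{2}$)
$g{\left(G,c \right)} = \left(G + c\right)^{2}$ ($g{\left(G,c \right)} = \left(G + c\right) \left(G + c\right) = \left(G + c\right)^{2}$)
$S{\left(K \right)} = 8 K \left(2032 + K\right)$ ($S{\left(K \right)} = 4 \left(K + K\right) \left(K - \left(-4 - 3 \cdot 26^{2}\right)\right) = 4 \cdot 2 K \left(K - \left(-4 - 2028\right)\right) = 4 \cdot 2 K \left(K + \left(4 + 2028\right)\right) = 4 \cdot 2 K \left(K + 2032\right) = 4 \cdot 2 K \left(2032 + K\right) = 8 K \left(2032 + K\right)$)
$S{\left(n{\left(g{\left(5,5 \right)} \right)} \right)} - -424978 = 8 \left(5 + 5\right)^{2} \left(2032 + \left(5 + 5\right)^{2}\right) - -424978 = 8 \cdot 10^{2} \left(2032 + 10^{2}\right) + 424978 = 8 \cdot 100 \left(2032 + 100\right) + 424978 = 8 \cdot 100 \cdot 2132 + 424978 = 1705600 + 424978 = 2130578$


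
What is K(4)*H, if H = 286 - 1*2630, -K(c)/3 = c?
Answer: 28128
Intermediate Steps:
K(c) = -3*c
H = -2344 (H = 286 - 2630 = -2344)
K(4)*H = -3*4*(-2344) = -12*(-2344) = 28128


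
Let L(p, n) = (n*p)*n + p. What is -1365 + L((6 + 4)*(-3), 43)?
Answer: -56865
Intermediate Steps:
L(p, n) = p + p*n² (L(p, n) = p*n² + p = p + p*n²)
-1365 + L((6 + 4)*(-3), 43) = -1365 + ((6 + 4)*(-3))*(1 + 43²) = -1365 + (10*(-3))*(1 + 1849) = -1365 - 30*1850 = -1365 - 55500 = -56865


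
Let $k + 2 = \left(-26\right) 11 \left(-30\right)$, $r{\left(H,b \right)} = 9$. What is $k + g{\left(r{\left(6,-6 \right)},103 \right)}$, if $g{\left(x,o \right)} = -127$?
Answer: $8451$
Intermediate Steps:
$k = 8578$ ($k = -2 + \left(-26\right) 11 \left(-30\right) = -2 - -8580 = -2 + 8580 = 8578$)
$k + g{\left(r{\left(6,-6 \right)},103 \right)} = 8578 - 127 = 8451$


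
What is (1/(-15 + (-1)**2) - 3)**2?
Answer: 1849/196 ≈ 9.4337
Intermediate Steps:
(1/(-15 + (-1)**2) - 3)**2 = (1/(-15 + 1) - 3)**2 = (1/(-14) - 3)**2 = (-1/14 - 3)**2 = (-43/14)**2 = 1849/196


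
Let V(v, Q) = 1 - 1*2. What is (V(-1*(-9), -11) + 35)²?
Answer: 1156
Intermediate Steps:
V(v, Q) = -1 (V(v, Q) = 1 - 2 = -1)
(V(-1*(-9), -11) + 35)² = (-1 + 35)² = 34² = 1156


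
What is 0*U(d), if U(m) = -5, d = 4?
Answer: 0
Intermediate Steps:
0*U(d) = 0*(-5) = 0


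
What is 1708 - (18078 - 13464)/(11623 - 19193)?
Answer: 6467087/3785 ≈ 1708.6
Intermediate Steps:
1708 - (18078 - 13464)/(11623 - 19193) = 1708 - 4614/(-7570) = 1708 - 4614*(-1)/7570 = 1708 - 1*(-2307/3785) = 1708 + 2307/3785 = 6467087/3785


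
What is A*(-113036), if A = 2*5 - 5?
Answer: -565180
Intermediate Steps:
A = 5 (A = 10 - 5 = 5)
A*(-113036) = 5*(-113036) = -565180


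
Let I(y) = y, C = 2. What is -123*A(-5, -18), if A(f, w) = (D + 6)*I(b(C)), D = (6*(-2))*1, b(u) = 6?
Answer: 4428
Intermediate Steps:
D = -12 (D = -12*1 = -12)
A(f, w) = -36 (A(f, w) = (-12 + 6)*6 = -6*6 = -36)
-123*A(-5, -18) = -123*(-36) = 4428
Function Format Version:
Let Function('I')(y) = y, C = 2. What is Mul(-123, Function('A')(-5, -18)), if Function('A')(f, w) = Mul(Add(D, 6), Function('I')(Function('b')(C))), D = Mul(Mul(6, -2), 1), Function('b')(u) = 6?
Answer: 4428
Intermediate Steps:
D = -12 (D = Mul(-12, 1) = -12)
Function('A')(f, w) = -36 (Function('A')(f, w) = Mul(Add(-12, 6), 6) = Mul(-6, 6) = -36)
Mul(-123, Function('A')(-5, -18)) = Mul(-123, -36) = 4428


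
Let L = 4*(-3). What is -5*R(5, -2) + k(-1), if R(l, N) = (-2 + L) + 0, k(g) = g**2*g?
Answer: 69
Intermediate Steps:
L = -12
k(g) = g**3
R(l, N) = -14 (R(l, N) = (-2 - 12) + 0 = -14 + 0 = -14)
-5*R(5, -2) + k(-1) = -5*(-14) + (-1)**3 = 70 - 1 = 69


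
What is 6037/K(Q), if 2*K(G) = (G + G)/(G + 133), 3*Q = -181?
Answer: -1316066/181 ≈ -7271.1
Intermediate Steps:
Q = -181/3 (Q = (⅓)*(-181) = -181/3 ≈ -60.333)
K(G) = G/(133 + G) (K(G) = ((G + G)/(G + 133))/2 = ((2*G)/(133 + G))/2 = (2*G/(133 + G))/2 = G/(133 + G))
6037/K(Q) = 6037/((-181/(3*(133 - 181/3)))) = 6037/((-181/(3*218/3))) = 6037/((-181/3*3/218)) = 6037/(-181/218) = 6037*(-218/181) = -1316066/181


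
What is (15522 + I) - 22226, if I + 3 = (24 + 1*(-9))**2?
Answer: -6482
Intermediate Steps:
I = 222 (I = -3 + (24 + 1*(-9))**2 = -3 + (24 - 9)**2 = -3 + 15**2 = -3 + 225 = 222)
(15522 + I) - 22226 = (15522 + 222) - 22226 = 15744 - 22226 = -6482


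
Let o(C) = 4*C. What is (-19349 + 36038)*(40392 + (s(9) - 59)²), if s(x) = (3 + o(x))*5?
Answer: 982781832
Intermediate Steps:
s(x) = 15 + 20*x (s(x) = (3 + 4*x)*5 = 15 + 20*x)
(-19349 + 36038)*(40392 + (s(9) - 59)²) = (-19349 + 36038)*(40392 + ((15 + 20*9) - 59)²) = 16689*(40392 + ((15 + 180) - 59)²) = 16689*(40392 + (195 - 59)²) = 16689*(40392 + 136²) = 16689*(40392 + 18496) = 16689*58888 = 982781832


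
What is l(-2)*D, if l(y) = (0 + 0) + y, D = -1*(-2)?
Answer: -4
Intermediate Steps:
D = 2
l(y) = y (l(y) = 0 + y = y)
l(-2)*D = -2*2 = -4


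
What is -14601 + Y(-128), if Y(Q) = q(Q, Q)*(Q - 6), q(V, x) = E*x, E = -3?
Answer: -66057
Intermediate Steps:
q(V, x) = -3*x
Y(Q) = -3*Q*(-6 + Q) (Y(Q) = (-3*Q)*(Q - 6) = (-3*Q)*(-6 + Q) = -3*Q*(-6 + Q))
-14601 + Y(-128) = -14601 + 3*(-128)*(6 - 1*(-128)) = -14601 + 3*(-128)*(6 + 128) = -14601 + 3*(-128)*134 = -14601 - 51456 = -66057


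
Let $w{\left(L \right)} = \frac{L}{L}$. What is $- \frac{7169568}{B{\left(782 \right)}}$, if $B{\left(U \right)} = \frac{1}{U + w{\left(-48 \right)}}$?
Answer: $-5613771744$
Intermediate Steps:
$w{\left(L \right)} = 1$
$B{\left(U \right)} = \frac{1}{1 + U}$ ($B{\left(U \right)} = \frac{1}{U + 1} = \frac{1}{1 + U}$)
$- \frac{7169568}{B{\left(782 \right)}} = - \frac{7169568}{\frac{1}{1 + 782}} = - \frac{7169568}{\frac{1}{783}} = - 7169568 \frac{1}{\frac{1}{783}} = \left(-7169568\right) 783 = -5613771744$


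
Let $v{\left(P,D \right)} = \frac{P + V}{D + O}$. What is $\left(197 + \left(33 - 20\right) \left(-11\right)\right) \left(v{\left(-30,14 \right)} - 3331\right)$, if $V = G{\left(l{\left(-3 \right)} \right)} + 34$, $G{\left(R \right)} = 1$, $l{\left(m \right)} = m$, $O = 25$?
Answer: $- \frac{2338272}{13} \approx -1.7987 \cdot 10^{5}$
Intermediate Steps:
$V = 35$ ($V = 1 + 34 = 35$)
$v{\left(P,D \right)} = \frac{35 + P}{25 + D}$ ($v{\left(P,D \right)} = \frac{P + 35}{D + 25} = \frac{35 + P}{25 + D}$)
$\left(197 + \left(33 - 20\right) \left(-11\right)\right) \left(v{\left(-30,14 \right)} - 3331\right) = \left(197 + \left(33 - 20\right) \left(-11\right)\right) \left(\frac{35 - 30}{25 + 14} - 3331\right) = \left(197 + 13 \left(-11\right)\right) \left(\frac{1}{39} \cdot 5 - 3331\right) = \left(197 - 143\right) \left(\frac{1}{39} \cdot 5 - 3331\right) = 54 \left(\frac{5}{39} - 3331\right) = 54 \left(- \frac{129904}{39}\right) = - \frac{2338272}{13}$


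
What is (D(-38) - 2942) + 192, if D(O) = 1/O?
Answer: -104501/38 ≈ -2750.0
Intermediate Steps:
(D(-38) - 2942) + 192 = (1/(-38) - 2942) + 192 = (-1/38 - 2942) + 192 = -111797/38 + 192 = -104501/38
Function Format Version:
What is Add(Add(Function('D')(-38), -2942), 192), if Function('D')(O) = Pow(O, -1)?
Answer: Rational(-104501, 38) ≈ -2750.0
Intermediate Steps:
Add(Add(Function('D')(-38), -2942), 192) = Add(Add(Pow(-38, -1), -2942), 192) = Add(Add(Rational(-1, 38), -2942), 192) = Add(Rational(-111797, 38), 192) = Rational(-104501, 38)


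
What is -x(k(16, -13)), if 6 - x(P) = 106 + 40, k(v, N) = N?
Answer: 140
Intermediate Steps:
x(P) = -140 (x(P) = 6 - (106 + 40) = 6 - 1*146 = 6 - 146 = -140)
-x(k(16, -13)) = -1*(-140) = 140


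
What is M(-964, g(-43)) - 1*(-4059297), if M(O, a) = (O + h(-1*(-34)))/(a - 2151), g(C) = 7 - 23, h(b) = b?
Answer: 8796497529/2167 ≈ 4.0593e+6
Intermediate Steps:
g(C) = -16
M(O, a) = (34 + O)/(-2151 + a) (M(O, a) = (O - 1*(-34))/(a - 2151) = (O + 34)/(-2151 + a) = (34 + O)/(-2151 + a))
M(-964, g(-43)) - 1*(-4059297) = (34 - 964)/(-2151 - 16) - 1*(-4059297) = -930/(-2167) + 4059297 = -1/2167*(-930) + 4059297 = 930/2167 + 4059297 = 8796497529/2167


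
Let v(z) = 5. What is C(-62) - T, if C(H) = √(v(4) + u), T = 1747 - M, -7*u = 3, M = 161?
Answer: -1586 + 4*√14/7 ≈ -1583.9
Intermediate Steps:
u = -3/7 (u = -⅐*3 = -3/7 ≈ -0.42857)
T = 1586 (T = 1747 - 1*161 = 1747 - 161 = 1586)
C(H) = 4*√14/7 (C(H) = √(5 - 3/7) = √(32/7) = 4*√14/7)
C(-62) - T = 4*√14/7 - 1*1586 = 4*√14/7 - 1586 = -1586 + 4*√14/7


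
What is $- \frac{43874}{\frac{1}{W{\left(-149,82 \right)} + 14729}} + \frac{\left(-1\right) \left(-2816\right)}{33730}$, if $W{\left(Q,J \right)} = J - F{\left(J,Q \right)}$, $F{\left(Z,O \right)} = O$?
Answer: $- \frac{11069427748192}{16865} \approx -6.5636 \cdot 10^{8}$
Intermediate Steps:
$W{\left(Q,J \right)} = J - Q$
$- \frac{43874}{\frac{1}{W{\left(-149,82 \right)} + 14729}} + \frac{\left(-1\right) \left(-2816\right)}{33730} = - \frac{43874}{\frac{1}{\left(82 - -149\right) + 14729}} + \frac{\left(-1\right) \left(-2816\right)}{33730} = - \frac{43874}{\frac{1}{\left(82 + 149\right) + 14729}} + 2816 \cdot \frac{1}{33730} = - \frac{43874}{\frac{1}{231 + 14729}} + \frac{1408}{16865} = - \frac{43874}{\frac{1}{14960}} + \frac{1408}{16865} = - 43874 \frac{1}{\frac{1}{14960}} + \frac{1408}{16865} = \left(-43874\right) 14960 + \frac{1408}{16865} = -656355040 + \frac{1408}{16865} = - \frac{11069427748192}{16865}$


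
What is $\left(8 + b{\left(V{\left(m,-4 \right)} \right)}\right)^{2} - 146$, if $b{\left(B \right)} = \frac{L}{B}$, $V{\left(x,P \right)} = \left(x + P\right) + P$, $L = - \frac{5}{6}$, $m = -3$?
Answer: $- \frac{351887}{4356} \approx -80.782$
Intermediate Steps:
$L = - \frac{5}{6}$ ($L = \left(-5\right) \frac{1}{6} = - \frac{5}{6} \approx -0.83333$)
$V{\left(x,P \right)} = x + 2 P$ ($V{\left(x,P \right)} = \left(P + x\right) + P = x + 2 P$)
$b{\left(B \right)} = - \frac{5}{6 B}$
$\left(8 + b{\left(V{\left(m,-4 \right)} \right)}\right)^{2} - 146 = \left(8 - \frac{5}{6 \left(-3 + 2 \left(-4\right)\right)}\right)^{2} - 146 = \left(8 - \frac{5}{6 \left(-3 - 8\right)}\right)^{2} - 146 = \left(8 - \frac{5}{6 \left(-11\right)}\right)^{2} - 146 = \left(8 - - \frac{5}{66}\right)^{2} - 146 = \left(8 + \frac{5}{66}\right)^{2} - 146 = \left(\frac{533}{66}\right)^{2} - 146 = \frac{284089}{4356} - 146 = - \frac{351887}{4356}$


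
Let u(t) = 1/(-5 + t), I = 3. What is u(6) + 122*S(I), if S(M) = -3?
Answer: -365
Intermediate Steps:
u(6) + 122*S(I) = 1/(-5 + 6) + 122*(-3) = 1/1 - 366 = 1 - 366 = -365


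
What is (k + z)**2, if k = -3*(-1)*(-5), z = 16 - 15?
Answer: 196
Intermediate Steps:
z = 1
k = -15 (k = 3*(-5) = -15)
(k + z)**2 = (-15 + 1)**2 = (-14)**2 = 196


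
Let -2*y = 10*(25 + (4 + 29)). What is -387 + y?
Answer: -677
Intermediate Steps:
y = -290 (y = -5*(25 + (4 + 29)) = -5*(25 + 33) = -5*58 = -½*580 = -290)
-387 + y = -387 - 290 = -677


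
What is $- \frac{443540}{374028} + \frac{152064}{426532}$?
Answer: $- \frac{8269238093}{9970931931} \approx -0.82933$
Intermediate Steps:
$- \frac{443540}{374028} + \frac{152064}{426532} = \left(-443540\right) \frac{1}{374028} + 152064 \cdot \frac{1}{426532} = - \frac{110885}{93507} + \frac{38016}{106633} = - \frac{8269238093}{9970931931}$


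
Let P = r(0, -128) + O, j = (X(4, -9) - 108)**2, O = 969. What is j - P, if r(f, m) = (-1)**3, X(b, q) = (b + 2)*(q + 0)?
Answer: 25276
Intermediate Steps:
X(b, q) = q*(2 + b) (X(b, q) = (2 + b)*q = q*(2 + b))
r(f, m) = -1
j = 26244 (j = (-9*(2 + 4) - 108)**2 = (-9*6 - 108)**2 = (-54 - 108)**2 = (-162)**2 = 26244)
P = 968 (P = -1 + 969 = 968)
j - P = 26244 - 1*968 = 26244 - 968 = 25276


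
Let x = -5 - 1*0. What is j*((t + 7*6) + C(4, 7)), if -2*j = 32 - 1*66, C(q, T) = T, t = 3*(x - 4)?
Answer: 374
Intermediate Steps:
x = -5 (x = -5 + 0 = -5)
t = -27 (t = 3*(-5 - 4) = 3*(-9) = -27)
j = 17 (j = -(32 - 1*66)/2 = -(32 - 66)/2 = -½*(-34) = 17)
j*((t + 7*6) + C(4, 7)) = 17*((-27 + 7*6) + 7) = 17*((-27 + 42) + 7) = 17*(15 + 7) = 17*22 = 374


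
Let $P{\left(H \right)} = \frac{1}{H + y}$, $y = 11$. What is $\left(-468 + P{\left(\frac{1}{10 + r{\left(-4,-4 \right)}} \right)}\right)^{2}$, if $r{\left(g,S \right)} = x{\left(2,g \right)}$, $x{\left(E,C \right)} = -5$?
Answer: $\frac{686597209}{3136} \approx 2.1894 \cdot 10^{5}$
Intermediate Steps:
$r{\left(g,S \right)} = -5$
$P{\left(H \right)} = \frac{1}{11 + H}$ ($P{\left(H \right)} = \frac{1}{H + 11} = \frac{1}{11 + H}$)
$\left(-468 + P{\left(\frac{1}{10 + r{\left(-4,-4 \right)}} \right)}\right)^{2} = \left(-468 + \frac{1}{11 + \frac{1}{10 - 5}}\right)^{2} = \left(-468 + \frac{1}{11 + \frac{1}{5}}\right)^{2} = \left(-468 + \frac{1}{\frac{56}{5}}\right)^{2} = \left(-468 + \frac{5}{56}\right)^{2} = \left(- \frac{26203}{56}\right)^{2} = \frac{686597209}{3136}$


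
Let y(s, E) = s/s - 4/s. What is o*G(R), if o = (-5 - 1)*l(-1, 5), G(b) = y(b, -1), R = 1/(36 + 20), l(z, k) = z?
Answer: -1338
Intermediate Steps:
y(s, E) = 1 - 4/s
R = 1/56 ≈ 0.017857
G(b) = (-4 + b)/b
o = 6 (o = (-5 - 1)*(-1) = -6*(-1) = 6)
o*G(R) = 6*((-4 + 1/56)/(1/56)) = 6*(56*(-223/56)) = 6*(-223) = -1338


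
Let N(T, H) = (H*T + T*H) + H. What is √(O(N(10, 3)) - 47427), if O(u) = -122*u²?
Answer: 23*I*√1005 ≈ 729.14*I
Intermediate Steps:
N(T, H) = H + 2*H*T (N(T, H) = (H*T + H*T) + H = 2*H*T + H = H + 2*H*T)
√(O(N(10, 3)) - 47427) = √(-122*9*(1 + 2*10)² - 47427) = √(-122*9*(1 + 20)² - 47427) = √(-122*(3*21)² - 47427) = √(-122*63² - 47427) = √(-122*3969 - 47427) = √(-484218 - 47427) = √(-531645) = 23*I*√1005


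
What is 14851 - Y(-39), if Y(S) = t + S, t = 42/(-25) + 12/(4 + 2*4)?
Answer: 372267/25 ≈ 14891.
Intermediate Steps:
t = -17/25 (t = 42*(-1/25) + 12/(4 + 8) = -42/25 + 12/12 = -42/25 + 12*(1/12) = -42/25 + 1 = -17/25 ≈ -0.68000)
Y(S) = -17/25 + S
14851 - Y(-39) = 14851 - (-17/25 - 39) = 14851 - 1*(-992/25) = 14851 + 992/25 = 372267/25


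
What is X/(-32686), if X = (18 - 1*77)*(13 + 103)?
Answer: 58/277 ≈ 0.20939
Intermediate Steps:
X = -6844 (X = (18 - 77)*116 = -59*116 = -6844)
X/(-32686) = -6844/(-32686) = -6844*(-1/32686) = 58/277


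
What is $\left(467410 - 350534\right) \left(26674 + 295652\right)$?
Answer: $37672173576$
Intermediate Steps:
$\left(467410 - 350534\right) \left(26674 + 295652\right) = 116876 \cdot 322326 = 37672173576$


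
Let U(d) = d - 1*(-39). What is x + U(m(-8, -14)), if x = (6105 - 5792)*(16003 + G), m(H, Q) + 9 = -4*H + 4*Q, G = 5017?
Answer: 6579266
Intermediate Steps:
m(H, Q) = -9 - 4*H + 4*Q (m(H, Q) = -9 + (-4*H + 4*Q) = -9 - 4*H + 4*Q)
x = 6579260 (x = (6105 - 5792)*(16003 + 5017) = 313*21020 = 6579260)
U(d) = 39 + d (U(d) = d + 39 = 39 + d)
x + U(m(-8, -14)) = 6579260 + (39 + (-9 - 4*(-8) + 4*(-14))) = 6579260 + (39 + (-9 + 32 - 56)) = 6579260 + (39 - 33) = 6579260 + 6 = 6579266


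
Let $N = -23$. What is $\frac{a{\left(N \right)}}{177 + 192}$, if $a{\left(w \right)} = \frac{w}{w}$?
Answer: $\frac{1}{369} \approx 0.00271$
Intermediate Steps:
$a{\left(w \right)} = 1$
$\frac{a{\left(N \right)}}{177 + 192} = 1 \frac{1}{177 + 192} = 1 \cdot \frac{1}{369} = \frac{1}{369}$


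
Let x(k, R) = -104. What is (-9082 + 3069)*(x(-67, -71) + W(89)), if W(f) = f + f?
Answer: -444962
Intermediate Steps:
W(f) = 2*f
(-9082 + 3069)*(x(-67, -71) + W(89)) = (-9082 + 3069)*(-104 + 2*89) = -6013*(-104 + 178) = -6013*74 = -444962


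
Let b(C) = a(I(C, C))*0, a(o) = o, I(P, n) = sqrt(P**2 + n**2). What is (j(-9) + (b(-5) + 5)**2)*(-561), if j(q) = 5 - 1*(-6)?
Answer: -20196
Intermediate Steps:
j(q) = 11 (j(q) = 5 + 6 = 11)
b(C) = 0 (b(C) = sqrt(C**2 + C**2)*0 = sqrt(2*C**2)*0 = (sqrt(2)*sqrt(C**2))*0 = 0)
(j(-9) + (b(-5) + 5)**2)*(-561) = (11 + (0 + 5)**2)*(-561) = (11 + 5**2)*(-561) = (11 + 25)*(-561) = 36*(-561) = -20196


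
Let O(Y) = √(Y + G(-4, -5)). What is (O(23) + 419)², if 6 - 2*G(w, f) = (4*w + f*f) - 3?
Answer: (419 + √23)² ≈ 1.7960e+5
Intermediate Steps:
G(w, f) = 9/2 - 2*w - f²/2 (G(w, f) = 3 - ((4*w + f*f) - 3)/2 = 3 - ((4*w + f²) - 3)/2 = 3 - ((f² + 4*w) - 3)/2 = 3 - (-3 + f² + 4*w)/2 = 3 + (3/2 - 2*w - f²/2) = 9/2 - 2*w - f²/2)
O(Y) = √Y (O(Y) = √(Y + (9/2 - 2*(-4) - ½*(-5)²)) = √(Y + (9/2 + 8 - ½*25)) = √(Y + (9/2 + 8 - 25/2)) = √(Y + 0) = √Y)
(O(23) + 419)² = (√23 + 419)² = (419 + √23)²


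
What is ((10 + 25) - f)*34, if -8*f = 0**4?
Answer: 1190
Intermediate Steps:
f = 0 (f = -1/8*0**4 = -1/8*0 = 0)
((10 + 25) - f)*34 = ((10 + 25) - 1*0)*34 = (35 + 0)*34 = 35*34 = 1190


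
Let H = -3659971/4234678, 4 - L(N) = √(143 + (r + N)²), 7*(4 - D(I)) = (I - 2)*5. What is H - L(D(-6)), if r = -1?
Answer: -2942669/604954 + 6*√298/7 ≈ 9.9323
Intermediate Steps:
D(I) = 38/7 - 5*I/7 (D(I) = 4 - (I - 2)*5/7 = 4 - (-2 + I)*5/7 = 4 - (-10 + 5*I)/7 = 4 + (10/7 - 5*I/7) = 38/7 - 5*I/7)
L(N) = 4 - √(143 + (-1 + N)²)
H = -522853/604954 (H = -3659971*1/4234678 = -522853/604954 ≈ -0.86429)
H - L(D(-6)) = -522853/604954 - (4 - √(143 + (-1 + (38/7 - 5/7*(-6)))²)) = -522853/604954 - (4 - √(143 + (-1 + (38/7 + 30/7))²)) = -522853/604954 - (4 - √(143 + (-1 + 68/7)²)) = -522853/604954 - (4 - √(143 + (61/7)²)) = -522853/604954 - (4 - √(143 + 3721/49)) = -522853/604954 - (4 - √(10728/49)) = -522853/604954 - (4 - 6*√298/7) = -522853/604954 + (-4 + 6*√298/7) = -2942669/604954 + 6*√298/7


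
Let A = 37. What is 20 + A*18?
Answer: 686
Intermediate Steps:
20 + A*18 = 20 + 37*18 = 20 + 666 = 686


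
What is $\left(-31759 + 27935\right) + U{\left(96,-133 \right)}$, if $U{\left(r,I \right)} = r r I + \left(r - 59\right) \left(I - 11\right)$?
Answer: $-1234880$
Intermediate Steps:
$U{\left(r,I \right)} = I r^{2} + \left(-59 + r\right) \left(-11 + I\right)$ ($U{\left(r,I \right)} = r^{2} I + \left(-59 + r\right) \left(-11 + I\right) = I r^{2} + \left(-59 + r\right) \left(-11 + I\right)$)
$\left(-31759 + 27935\right) + U{\left(96,-133 \right)} = \left(-31759 + 27935\right) - \left(5328 + 1225728\right) = -3824 - 1231056 = -1234880$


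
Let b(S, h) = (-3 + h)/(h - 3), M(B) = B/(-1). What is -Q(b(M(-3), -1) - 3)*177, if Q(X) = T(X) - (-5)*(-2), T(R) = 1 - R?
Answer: 1239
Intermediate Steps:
M(B) = -B (M(B) = B*(-1) = -B)
b(S, h) = 1 (b(S, h) = (-3 + h)/(-3 + h) = 1)
Q(X) = -9 - X (Q(X) = (1 - X) - (-5)*(-2) = (1 - X) - 1*10 = (1 - X) - 10 = -9 - X)
-Q(b(M(-3), -1) - 3)*177 = -(-9 - (1 - 3))*177 = -(-9 - 1*(-2))*177 = -(-9 + 2)*177 = -(-7)*177 = -1*(-1239) = 1239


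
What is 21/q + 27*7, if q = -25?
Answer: 4704/25 ≈ 188.16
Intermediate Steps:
21/q + 27*7 = 21/(-25) + 27*7 = 21*(-1/25) + 189 = -21/25 + 189 = 4704/25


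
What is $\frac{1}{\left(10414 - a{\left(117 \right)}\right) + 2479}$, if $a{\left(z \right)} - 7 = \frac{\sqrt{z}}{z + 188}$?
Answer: $\frac{1198720150}{15446707852783} + \frac{915 \sqrt{13}}{15446707852783} \approx 7.7604 \cdot 10^{-5}$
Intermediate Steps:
$a{\left(z \right)} = 7 + \frac{\sqrt{z}}{188 + z}$ ($a{\left(z \right)} = 7 + \frac{\sqrt{z}}{z + 188} = 7 + \frac{\sqrt{z}}{188 + z}$)
$\frac{1}{\left(10414 - a{\left(117 \right)}\right) + 2479} = \frac{1}{\left(10414 - \frac{1316 + \sqrt{117} + 7 \cdot 117}{188 + 117}\right) + 2479} = \frac{1}{\left(10414 - \frac{1316 + 3 \sqrt{13} + 819}{305}\right) + 2479} = \frac{1}{\left(10414 - \frac{2135 + 3 \sqrt{13}}{305}\right) + 2479} = \frac{1}{\left(10414 - \left(7 + \frac{3 \sqrt{13}}{305}\right)\right) + 2479} = \frac{1}{\left(10407 - \frac{3 \sqrt{13}}{305}\right) + 2479} = \frac{1}{12886 - \frac{3 \sqrt{13}}{305}}$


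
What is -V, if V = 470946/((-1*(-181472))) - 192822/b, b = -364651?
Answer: -14765908845/4726710448 ≈ -3.1239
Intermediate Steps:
V = 14765908845/4726710448 (V = 470946/((-1*(-181472))) - 192822/(-364651) = 470946/181472 - 192822*(-1/364651) = 470946*(1/181472) + 27546/52093 = 235473/90736 + 27546/52093 = 14765908845/4726710448 ≈ 3.1239)
-V = -1*14765908845/4726710448 = -14765908845/4726710448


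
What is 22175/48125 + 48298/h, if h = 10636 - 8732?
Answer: 6761607/261800 ≈ 25.827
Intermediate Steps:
h = 1904
22175/48125 + 48298/h = 22175/48125 + 48298/1904 = 22175*(1/48125) + 48298*(1/1904) = 887/1925 + 24149/952 = 6761607/261800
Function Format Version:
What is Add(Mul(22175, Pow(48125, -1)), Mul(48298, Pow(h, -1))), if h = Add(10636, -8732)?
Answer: Rational(6761607, 261800) ≈ 25.827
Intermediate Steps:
h = 1904
Add(Mul(22175, Pow(48125, -1)), Mul(48298, Pow(h, -1))) = Add(Mul(22175, Pow(48125, -1)), Mul(48298, Pow(1904, -1))) = Add(Mul(22175, Rational(1, 48125)), Mul(48298, Rational(1, 1904))) = Add(Rational(887, 1925), Rational(24149, 952)) = Rational(6761607, 261800)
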